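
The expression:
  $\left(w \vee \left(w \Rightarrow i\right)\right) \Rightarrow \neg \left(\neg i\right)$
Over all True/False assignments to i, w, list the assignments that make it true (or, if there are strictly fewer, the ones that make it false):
is true only for:
  i=True, w=False;
  i=True, w=True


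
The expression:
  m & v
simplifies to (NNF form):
m & v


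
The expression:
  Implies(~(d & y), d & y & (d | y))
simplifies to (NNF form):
d & y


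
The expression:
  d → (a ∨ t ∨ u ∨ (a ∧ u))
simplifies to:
a ∨ t ∨ u ∨ ¬d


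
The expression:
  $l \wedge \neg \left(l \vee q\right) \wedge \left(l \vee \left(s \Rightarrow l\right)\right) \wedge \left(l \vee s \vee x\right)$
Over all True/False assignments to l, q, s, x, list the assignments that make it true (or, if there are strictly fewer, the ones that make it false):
is never true.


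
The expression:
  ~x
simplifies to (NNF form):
~x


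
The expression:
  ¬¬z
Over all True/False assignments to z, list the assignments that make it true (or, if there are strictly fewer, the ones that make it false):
is true only for:
  z=True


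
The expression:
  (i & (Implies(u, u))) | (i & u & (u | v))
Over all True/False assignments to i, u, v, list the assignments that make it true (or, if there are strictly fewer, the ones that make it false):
is true only for:
  i=True, u=False, v=False;
  i=True, u=False, v=True;
  i=True, u=True, v=False;
  i=True, u=True, v=True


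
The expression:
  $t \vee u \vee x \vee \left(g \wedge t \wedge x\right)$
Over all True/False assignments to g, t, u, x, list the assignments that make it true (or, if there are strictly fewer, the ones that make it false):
is false only for:
  g=False, t=False, u=False, x=False;
  g=True, t=False, u=False, x=False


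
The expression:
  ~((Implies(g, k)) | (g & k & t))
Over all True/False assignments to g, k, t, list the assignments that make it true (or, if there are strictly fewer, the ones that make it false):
is true only for:
  g=True, k=False, t=False;
  g=True, k=False, t=True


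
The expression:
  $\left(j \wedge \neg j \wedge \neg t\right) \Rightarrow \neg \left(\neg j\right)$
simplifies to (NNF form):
$\text{True}$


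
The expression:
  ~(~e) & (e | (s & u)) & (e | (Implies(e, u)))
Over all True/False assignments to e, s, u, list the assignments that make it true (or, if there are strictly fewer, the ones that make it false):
is true only for:
  e=True, s=False, u=False;
  e=True, s=False, u=True;
  e=True, s=True, u=False;
  e=True, s=True, u=True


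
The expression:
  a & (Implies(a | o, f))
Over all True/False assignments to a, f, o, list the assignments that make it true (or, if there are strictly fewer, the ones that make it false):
is true only for:
  a=True, f=True, o=False;
  a=True, f=True, o=True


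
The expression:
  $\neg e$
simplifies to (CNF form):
$\neg e$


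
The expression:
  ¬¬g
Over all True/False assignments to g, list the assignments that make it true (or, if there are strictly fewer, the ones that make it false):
is true only for:
  g=True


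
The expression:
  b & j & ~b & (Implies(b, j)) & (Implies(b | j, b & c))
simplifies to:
False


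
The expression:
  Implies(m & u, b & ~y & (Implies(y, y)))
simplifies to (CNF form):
(b | ~m | ~u) & (~m | ~u | ~y)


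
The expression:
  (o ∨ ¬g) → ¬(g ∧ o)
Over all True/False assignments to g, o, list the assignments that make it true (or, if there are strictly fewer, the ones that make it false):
is false only for:
  g=True, o=True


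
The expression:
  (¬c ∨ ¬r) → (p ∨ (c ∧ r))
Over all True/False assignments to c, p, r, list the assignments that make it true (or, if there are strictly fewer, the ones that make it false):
is false only for:
  c=False, p=False, r=False;
  c=False, p=False, r=True;
  c=True, p=False, r=False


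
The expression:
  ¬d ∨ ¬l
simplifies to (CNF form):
¬d ∨ ¬l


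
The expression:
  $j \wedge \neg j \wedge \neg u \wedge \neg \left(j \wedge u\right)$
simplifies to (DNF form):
$\text{False}$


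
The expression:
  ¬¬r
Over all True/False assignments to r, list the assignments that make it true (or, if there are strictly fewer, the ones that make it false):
is true only for:
  r=True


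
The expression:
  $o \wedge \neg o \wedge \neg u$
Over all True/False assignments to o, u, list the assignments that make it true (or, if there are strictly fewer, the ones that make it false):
is never true.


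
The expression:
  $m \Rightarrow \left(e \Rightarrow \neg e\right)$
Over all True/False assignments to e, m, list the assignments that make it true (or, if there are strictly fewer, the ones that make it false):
is false only for:
  e=True, m=True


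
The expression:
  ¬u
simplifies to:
¬u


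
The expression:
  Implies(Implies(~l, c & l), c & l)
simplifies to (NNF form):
c | ~l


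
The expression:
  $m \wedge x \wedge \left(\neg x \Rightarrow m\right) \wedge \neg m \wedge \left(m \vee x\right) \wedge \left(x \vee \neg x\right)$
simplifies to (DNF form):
$\text{False}$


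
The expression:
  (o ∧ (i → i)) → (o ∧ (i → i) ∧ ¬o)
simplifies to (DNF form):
¬o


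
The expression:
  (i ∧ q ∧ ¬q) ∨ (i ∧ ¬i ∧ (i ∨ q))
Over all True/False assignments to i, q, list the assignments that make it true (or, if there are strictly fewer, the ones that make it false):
is never true.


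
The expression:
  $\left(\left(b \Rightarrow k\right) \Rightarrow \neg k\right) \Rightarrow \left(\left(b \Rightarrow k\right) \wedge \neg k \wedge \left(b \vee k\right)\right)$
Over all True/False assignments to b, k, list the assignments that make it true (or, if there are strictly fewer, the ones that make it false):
is true only for:
  b=False, k=True;
  b=True, k=True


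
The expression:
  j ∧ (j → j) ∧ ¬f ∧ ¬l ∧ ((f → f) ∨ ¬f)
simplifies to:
j ∧ ¬f ∧ ¬l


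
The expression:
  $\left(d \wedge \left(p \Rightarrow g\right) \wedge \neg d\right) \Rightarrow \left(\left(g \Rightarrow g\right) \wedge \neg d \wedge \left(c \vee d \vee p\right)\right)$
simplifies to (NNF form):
$\text{True}$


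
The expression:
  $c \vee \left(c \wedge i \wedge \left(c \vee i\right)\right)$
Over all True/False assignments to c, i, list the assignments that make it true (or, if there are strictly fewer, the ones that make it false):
is true only for:
  c=True, i=False;
  c=True, i=True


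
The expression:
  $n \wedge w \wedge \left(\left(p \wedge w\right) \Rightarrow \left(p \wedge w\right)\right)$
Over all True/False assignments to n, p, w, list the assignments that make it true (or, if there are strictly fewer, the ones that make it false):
is true only for:
  n=True, p=False, w=True;
  n=True, p=True, w=True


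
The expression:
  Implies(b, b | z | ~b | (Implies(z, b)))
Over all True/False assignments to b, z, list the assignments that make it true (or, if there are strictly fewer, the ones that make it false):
is always true.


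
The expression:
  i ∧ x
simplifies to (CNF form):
i ∧ x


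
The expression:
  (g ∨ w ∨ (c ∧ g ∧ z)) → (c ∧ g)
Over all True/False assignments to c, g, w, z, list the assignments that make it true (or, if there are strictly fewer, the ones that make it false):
is true only for:
  c=False, g=False, w=False, z=False;
  c=False, g=False, w=False, z=True;
  c=True, g=False, w=False, z=False;
  c=True, g=False, w=False, z=True;
  c=True, g=True, w=False, z=False;
  c=True, g=True, w=False, z=True;
  c=True, g=True, w=True, z=False;
  c=True, g=True, w=True, z=True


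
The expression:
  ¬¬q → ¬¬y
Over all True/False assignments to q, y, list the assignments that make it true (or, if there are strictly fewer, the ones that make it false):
is false only for:
  q=True, y=False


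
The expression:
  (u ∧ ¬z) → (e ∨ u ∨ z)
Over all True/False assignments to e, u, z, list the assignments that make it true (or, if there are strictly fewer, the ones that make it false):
is always true.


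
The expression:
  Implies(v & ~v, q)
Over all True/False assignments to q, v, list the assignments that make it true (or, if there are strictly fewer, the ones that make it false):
is always true.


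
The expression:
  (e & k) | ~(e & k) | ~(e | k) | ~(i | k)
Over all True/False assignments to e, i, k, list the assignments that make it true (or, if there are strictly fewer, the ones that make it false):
is always true.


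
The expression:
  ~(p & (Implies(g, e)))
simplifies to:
~p | (g & ~e)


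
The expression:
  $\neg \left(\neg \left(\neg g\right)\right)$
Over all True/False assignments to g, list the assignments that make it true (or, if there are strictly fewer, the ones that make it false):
is true only for:
  g=False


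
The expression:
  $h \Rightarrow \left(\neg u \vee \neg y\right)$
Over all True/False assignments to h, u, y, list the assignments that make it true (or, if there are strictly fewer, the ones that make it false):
is false only for:
  h=True, u=True, y=True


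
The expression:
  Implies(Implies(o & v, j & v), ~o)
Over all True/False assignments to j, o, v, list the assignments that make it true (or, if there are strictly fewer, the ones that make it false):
is false only for:
  j=False, o=True, v=False;
  j=True, o=True, v=False;
  j=True, o=True, v=True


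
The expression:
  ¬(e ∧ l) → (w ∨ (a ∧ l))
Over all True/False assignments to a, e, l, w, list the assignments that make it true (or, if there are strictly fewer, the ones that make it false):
is false only for:
  a=False, e=False, l=False, w=False;
  a=False, e=False, l=True, w=False;
  a=False, e=True, l=False, w=False;
  a=True, e=False, l=False, w=False;
  a=True, e=True, l=False, w=False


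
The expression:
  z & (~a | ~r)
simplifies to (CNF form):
z & (~a | ~r)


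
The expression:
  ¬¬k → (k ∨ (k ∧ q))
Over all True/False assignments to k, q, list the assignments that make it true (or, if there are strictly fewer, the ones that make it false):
is always true.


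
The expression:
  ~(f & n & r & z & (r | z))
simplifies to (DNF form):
~f | ~n | ~r | ~z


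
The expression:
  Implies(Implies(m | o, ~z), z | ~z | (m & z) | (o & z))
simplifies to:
True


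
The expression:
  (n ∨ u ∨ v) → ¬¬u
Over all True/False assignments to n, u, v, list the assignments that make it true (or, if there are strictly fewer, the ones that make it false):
is false only for:
  n=False, u=False, v=True;
  n=True, u=False, v=False;
  n=True, u=False, v=True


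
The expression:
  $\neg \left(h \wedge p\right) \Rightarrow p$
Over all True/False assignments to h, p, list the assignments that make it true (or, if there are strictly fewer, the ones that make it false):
is true only for:
  h=False, p=True;
  h=True, p=True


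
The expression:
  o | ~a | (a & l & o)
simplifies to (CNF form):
o | ~a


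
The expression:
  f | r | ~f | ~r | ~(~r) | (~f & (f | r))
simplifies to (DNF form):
True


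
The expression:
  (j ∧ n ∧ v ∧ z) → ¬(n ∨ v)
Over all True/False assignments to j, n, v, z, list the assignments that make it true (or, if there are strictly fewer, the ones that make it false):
is false only for:
  j=True, n=True, v=True, z=True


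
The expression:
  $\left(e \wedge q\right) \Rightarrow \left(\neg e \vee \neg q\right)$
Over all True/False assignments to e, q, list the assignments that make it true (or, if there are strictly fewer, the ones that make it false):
is false only for:
  e=True, q=True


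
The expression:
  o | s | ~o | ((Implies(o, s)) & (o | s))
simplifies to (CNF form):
True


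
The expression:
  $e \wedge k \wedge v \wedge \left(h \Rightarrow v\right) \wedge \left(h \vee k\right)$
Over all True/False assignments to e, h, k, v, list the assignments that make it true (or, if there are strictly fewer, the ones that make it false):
is true only for:
  e=True, h=False, k=True, v=True;
  e=True, h=True, k=True, v=True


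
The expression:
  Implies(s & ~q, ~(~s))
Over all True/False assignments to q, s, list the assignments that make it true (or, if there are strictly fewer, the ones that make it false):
is always true.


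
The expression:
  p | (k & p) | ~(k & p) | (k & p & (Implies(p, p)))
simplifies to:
True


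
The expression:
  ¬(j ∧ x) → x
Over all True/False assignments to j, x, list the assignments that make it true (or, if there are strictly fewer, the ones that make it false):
is true only for:
  j=False, x=True;
  j=True, x=True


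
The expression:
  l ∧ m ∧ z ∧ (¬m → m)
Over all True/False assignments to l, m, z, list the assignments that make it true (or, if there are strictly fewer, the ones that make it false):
is true only for:
  l=True, m=True, z=True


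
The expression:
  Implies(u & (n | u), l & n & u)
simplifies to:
~u | (l & n)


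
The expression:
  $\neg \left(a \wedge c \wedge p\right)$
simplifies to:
$\neg a \vee \neg c \vee \neg p$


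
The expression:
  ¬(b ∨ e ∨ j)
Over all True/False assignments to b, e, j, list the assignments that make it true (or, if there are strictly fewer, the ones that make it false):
is true only for:
  b=False, e=False, j=False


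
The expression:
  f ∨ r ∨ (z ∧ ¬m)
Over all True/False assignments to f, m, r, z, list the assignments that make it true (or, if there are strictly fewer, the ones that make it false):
is false only for:
  f=False, m=False, r=False, z=False;
  f=False, m=True, r=False, z=False;
  f=False, m=True, r=False, z=True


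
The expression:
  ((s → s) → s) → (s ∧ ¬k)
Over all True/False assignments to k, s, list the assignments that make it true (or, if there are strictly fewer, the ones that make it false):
is false only for:
  k=True, s=True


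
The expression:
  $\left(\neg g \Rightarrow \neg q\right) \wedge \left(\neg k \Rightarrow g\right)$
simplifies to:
$g \vee \left(k \wedge \neg q\right)$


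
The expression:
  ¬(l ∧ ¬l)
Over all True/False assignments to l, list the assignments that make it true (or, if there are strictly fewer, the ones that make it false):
is always true.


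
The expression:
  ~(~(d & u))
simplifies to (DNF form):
d & u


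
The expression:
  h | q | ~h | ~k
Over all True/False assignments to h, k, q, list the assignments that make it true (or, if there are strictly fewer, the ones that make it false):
is always true.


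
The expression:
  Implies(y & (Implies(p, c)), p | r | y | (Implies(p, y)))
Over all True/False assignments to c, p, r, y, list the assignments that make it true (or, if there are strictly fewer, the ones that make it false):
is always true.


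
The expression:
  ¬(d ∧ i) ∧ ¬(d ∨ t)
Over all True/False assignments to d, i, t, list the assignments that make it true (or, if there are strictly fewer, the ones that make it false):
is true only for:
  d=False, i=False, t=False;
  d=False, i=True, t=False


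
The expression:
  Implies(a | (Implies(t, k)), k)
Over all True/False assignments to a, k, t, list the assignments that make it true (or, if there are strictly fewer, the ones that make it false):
is false only for:
  a=False, k=False, t=False;
  a=True, k=False, t=False;
  a=True, k=False, t=True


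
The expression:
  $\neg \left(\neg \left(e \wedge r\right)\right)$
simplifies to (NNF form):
$e \wedge r$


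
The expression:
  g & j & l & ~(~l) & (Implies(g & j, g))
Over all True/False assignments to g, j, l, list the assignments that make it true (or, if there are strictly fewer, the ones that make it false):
is true only for:
  g=True, j=True, l=True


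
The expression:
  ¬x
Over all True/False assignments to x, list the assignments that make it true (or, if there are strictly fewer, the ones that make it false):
is true only for:
  x=False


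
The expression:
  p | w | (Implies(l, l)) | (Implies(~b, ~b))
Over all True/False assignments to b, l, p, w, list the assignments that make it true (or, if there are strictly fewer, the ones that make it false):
is always true.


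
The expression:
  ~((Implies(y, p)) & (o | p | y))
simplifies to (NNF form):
~p & (y | ~o)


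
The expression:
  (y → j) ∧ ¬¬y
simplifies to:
j ∧ y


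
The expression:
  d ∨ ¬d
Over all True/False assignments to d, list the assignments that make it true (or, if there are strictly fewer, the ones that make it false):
is always true.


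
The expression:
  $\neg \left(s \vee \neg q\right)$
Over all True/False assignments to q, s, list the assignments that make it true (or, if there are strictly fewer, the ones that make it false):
is true only for:
  q=True, s=False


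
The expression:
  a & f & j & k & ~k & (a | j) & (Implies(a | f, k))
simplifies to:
False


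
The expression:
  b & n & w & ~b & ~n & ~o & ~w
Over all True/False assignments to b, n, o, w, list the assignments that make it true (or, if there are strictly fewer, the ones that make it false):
is never true.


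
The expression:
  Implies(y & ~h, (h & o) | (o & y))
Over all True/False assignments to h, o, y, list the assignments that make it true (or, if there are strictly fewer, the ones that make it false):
is false only for:
  h=False, o=False, y=True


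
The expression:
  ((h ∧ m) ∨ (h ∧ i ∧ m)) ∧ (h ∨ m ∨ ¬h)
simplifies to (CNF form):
h ∧ m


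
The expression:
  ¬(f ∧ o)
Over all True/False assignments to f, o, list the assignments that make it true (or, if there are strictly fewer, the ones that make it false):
is false only for:
  f=True, o=True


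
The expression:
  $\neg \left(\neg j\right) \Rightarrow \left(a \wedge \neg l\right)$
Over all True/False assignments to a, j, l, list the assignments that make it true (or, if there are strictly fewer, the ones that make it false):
is false only for:
  a=False, j=True, l=False;
  a=False, j=True, l=True;
  a=True, j=True, l=True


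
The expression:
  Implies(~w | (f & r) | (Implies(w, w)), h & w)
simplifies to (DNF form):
h & w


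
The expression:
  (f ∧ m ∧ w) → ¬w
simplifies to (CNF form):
¬f ∨ ¬m ∨ ¬w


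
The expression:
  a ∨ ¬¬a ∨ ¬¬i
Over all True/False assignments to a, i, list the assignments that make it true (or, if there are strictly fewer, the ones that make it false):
is false only for:
  a=False, i=False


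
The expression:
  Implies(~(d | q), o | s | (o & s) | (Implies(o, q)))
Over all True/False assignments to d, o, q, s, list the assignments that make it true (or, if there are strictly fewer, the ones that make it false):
is always true.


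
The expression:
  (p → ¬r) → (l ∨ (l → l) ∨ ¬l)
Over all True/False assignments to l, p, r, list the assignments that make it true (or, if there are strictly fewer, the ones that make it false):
is always true.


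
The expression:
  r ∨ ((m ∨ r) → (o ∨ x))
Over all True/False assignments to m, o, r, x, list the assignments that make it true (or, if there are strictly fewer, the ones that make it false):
is false only for:
  m=True, o=False, r=False, x=False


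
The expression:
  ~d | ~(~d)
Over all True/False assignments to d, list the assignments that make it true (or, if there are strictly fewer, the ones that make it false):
is always true.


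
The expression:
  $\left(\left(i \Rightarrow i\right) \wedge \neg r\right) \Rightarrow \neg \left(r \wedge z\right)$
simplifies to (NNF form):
$\text{True}$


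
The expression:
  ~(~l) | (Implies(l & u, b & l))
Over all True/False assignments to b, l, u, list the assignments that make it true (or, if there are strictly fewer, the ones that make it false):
is always true.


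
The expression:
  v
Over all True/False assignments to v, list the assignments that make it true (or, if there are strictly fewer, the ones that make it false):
is true only for:
  v=True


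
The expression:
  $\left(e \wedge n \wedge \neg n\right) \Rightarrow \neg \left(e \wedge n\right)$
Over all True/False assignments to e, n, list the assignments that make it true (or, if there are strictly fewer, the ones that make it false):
is always true.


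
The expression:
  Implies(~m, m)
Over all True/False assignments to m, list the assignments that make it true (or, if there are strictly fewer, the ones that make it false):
is true only for:
  m=True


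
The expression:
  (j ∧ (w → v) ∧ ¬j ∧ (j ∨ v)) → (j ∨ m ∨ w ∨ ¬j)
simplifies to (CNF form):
True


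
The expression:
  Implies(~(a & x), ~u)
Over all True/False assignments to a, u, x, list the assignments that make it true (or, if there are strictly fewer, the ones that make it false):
is false only for:
  a=False, u=True, x=False;
  a=False, u=True, x=True;
  a=True, u=True, x=False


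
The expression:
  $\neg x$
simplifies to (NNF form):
$\neg x$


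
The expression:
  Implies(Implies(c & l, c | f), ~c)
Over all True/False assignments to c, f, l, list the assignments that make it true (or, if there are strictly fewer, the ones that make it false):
is true only for:
  c=False, f=False, l=False;
  c=False, f=False, l=True;
  c=False, f=True, l=False;
  c=False, f=True, l=True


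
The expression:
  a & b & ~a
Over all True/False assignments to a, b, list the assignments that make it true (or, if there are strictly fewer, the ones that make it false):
is never true.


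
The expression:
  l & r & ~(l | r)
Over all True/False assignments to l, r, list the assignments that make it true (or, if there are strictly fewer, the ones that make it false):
is never true.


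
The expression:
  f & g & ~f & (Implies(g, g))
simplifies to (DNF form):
False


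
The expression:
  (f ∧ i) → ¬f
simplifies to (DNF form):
¬f ∨ ¬i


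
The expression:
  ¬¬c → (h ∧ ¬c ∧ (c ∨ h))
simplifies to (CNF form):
¬c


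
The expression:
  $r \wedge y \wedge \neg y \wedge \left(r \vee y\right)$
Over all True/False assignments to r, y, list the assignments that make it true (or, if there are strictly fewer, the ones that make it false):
is never true.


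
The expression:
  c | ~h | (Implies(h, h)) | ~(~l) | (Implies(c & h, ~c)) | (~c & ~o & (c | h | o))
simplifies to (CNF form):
True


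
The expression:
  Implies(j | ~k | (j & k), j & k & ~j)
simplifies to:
k & ~j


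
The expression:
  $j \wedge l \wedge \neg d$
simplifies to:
$j \wedge l \wedge \neg d$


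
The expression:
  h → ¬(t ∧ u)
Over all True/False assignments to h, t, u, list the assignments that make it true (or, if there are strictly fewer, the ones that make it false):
is false only for:
  h=True, t=True, u=True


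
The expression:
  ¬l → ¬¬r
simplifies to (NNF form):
l ∨ r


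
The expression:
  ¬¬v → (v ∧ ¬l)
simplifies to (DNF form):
¬l ∨ ¬v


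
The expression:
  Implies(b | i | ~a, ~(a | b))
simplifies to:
~b & (~a | ~i)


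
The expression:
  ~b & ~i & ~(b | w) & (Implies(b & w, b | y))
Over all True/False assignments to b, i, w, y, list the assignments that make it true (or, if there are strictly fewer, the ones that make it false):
is true only for:
  b=False, i=False, w=False, y=False;
  b=False, i=False, w=False, y=True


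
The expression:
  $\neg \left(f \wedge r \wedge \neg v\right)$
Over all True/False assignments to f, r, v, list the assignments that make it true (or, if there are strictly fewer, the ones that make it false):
is false only for:
  f=True, r=True, v=False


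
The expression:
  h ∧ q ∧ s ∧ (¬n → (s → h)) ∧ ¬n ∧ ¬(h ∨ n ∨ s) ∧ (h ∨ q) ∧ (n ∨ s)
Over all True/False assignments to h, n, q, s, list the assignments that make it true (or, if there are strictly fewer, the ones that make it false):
is never true.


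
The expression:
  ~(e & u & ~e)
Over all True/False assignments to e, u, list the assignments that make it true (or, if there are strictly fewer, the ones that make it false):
is always true.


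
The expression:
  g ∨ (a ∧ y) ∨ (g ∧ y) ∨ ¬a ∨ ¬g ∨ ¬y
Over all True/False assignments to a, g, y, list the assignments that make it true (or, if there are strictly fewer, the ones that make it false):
is always true.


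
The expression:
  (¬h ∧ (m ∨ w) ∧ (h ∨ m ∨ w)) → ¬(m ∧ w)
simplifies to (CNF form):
h ∨ ¬m ∨ ¬w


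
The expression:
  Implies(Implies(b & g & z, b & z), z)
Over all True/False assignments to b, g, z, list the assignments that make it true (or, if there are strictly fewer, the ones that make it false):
is true only for:
  b=False, g=False, z=True;
  b=False, g=True, z=True;
  b=True, g=False, z=True;
  b=True, g=True, z=True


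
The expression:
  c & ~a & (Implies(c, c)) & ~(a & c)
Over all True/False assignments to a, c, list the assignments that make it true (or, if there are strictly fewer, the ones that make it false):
is true only for:
  a=False, c=True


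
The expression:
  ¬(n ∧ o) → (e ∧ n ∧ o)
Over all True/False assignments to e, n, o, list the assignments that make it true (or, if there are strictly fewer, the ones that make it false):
is true only for:
  e=False, n=True, o=True;
  e=True, n=True, o=True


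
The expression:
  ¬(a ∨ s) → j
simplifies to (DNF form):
a ∨ j ∨ s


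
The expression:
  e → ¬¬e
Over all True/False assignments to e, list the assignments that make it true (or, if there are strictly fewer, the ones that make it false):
is always true.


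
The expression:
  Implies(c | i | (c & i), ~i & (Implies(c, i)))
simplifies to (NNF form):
~c & ~i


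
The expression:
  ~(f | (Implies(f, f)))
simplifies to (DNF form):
False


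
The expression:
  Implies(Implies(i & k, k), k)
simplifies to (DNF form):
k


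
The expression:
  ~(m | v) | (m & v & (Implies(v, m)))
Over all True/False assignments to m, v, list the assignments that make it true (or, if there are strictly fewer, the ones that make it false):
is true only for:
  m=False, v=False;
  m=True, v=True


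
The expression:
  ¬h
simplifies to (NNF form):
¬h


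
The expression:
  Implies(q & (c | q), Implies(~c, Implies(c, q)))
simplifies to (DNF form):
True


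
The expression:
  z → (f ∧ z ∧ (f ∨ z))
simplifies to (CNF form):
f ∨ ¬z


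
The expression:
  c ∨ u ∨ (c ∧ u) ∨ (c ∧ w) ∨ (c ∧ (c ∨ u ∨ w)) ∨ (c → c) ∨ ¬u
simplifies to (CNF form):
True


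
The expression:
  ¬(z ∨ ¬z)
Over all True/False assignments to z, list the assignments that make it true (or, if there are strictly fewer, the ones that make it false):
is never true.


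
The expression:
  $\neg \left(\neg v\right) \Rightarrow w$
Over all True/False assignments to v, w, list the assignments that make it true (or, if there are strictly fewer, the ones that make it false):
is false only for:
  v=True, w=False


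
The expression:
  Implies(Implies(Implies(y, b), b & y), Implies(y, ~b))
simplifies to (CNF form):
~b | ~y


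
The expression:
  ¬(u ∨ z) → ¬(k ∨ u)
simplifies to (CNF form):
u ∨ z ∨ ¬k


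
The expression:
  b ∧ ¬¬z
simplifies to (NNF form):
b ∧ z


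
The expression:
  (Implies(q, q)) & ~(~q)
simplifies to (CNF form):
q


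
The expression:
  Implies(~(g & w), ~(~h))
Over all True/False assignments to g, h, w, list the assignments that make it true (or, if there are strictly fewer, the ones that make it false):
is false only for:
  g=False, h=False, w=False;
  g=False, h=False, w=True;
  g=True, h=False, w=False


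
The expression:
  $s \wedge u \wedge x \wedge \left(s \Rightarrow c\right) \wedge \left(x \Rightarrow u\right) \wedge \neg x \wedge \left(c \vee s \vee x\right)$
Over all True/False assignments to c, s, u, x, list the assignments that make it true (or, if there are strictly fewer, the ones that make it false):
is never true.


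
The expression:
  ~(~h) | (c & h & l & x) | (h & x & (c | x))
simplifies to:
h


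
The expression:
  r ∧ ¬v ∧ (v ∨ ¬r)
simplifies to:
False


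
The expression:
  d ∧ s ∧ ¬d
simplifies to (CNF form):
False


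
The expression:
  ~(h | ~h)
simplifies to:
False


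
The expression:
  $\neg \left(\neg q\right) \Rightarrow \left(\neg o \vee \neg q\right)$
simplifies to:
$\neg o \vee \neg q$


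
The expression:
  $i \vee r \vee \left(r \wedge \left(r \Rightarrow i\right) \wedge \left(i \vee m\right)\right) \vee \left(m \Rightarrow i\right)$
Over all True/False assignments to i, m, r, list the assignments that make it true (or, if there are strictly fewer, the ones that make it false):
is false only for:
  i=False, m=True, r=False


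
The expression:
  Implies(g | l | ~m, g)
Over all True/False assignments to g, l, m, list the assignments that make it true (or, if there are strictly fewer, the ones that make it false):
is false only for:
  g=False, l=False, m=False;
  g=False, l=True, m=False;
  g=False, l=True, m=True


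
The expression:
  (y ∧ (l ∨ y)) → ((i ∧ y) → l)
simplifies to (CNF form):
l ∨ ¬i ∨ ¬y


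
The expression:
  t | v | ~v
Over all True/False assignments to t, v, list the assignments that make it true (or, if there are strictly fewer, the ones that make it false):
is always true.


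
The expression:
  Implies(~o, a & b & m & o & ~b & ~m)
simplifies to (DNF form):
o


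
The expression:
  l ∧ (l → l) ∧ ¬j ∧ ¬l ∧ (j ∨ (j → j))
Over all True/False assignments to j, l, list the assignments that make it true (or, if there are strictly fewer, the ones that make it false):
is never true.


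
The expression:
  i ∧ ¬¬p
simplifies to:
i ∧ p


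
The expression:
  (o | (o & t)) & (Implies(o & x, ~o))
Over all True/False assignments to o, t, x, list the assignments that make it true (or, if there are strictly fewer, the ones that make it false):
is true only for:
  o=True, t=False, x=False;
  o=True, t=True, x=False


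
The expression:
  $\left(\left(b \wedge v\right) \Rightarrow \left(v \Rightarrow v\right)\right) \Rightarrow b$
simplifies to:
$b$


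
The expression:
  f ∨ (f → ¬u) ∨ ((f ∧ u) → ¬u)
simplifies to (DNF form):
True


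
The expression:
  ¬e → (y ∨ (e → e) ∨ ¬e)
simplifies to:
True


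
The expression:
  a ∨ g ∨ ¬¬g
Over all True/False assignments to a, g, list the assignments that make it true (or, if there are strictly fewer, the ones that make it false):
is false only for:
  a=False, g=False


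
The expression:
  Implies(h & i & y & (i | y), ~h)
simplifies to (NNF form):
~h | ~i | ~y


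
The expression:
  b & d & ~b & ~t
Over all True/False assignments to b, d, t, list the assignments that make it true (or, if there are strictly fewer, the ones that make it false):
is never true.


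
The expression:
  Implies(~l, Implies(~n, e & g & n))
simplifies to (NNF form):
l | n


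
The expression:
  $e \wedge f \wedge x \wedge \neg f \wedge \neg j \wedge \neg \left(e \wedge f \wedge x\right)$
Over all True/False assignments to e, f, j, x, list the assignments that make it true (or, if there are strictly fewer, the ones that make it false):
is never true.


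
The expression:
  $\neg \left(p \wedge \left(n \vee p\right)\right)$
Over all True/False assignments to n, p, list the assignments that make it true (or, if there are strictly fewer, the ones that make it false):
is true only for:
  n=False, p=False;
  n=True, p=False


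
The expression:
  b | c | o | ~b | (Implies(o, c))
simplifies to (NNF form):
True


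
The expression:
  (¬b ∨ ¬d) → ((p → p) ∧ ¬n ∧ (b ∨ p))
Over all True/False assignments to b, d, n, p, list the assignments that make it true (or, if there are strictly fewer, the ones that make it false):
is true only for:
  b=False, d=False, n=False, p=True;
  b=False, d=True, n=False, p=True;
  b=True, d=False, n=False, p=False;
  b=True, d=False, n=False, p=True;
  b=True, d=True, n=False, p=False;
  b=True, d=True, n=False, p=True;
  b=True, d=True, n=True, p=False;
  b=True, d=True, n=True, p=True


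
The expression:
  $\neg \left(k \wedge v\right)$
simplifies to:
$\neg k \vee \neg v$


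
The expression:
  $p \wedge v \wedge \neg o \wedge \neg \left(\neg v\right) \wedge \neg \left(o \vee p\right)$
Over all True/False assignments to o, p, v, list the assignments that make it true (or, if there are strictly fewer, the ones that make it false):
is never true.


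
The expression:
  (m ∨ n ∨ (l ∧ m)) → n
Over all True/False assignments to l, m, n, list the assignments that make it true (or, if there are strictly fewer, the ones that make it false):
is false only for:
  l=False, m=True, n=False;
  l=True, m=True, n=False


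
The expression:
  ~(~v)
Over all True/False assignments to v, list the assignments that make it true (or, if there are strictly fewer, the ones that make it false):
is true only for:
  v=True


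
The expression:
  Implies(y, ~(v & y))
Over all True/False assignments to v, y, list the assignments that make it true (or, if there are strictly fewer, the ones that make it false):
is false only for:
  v=True, y=True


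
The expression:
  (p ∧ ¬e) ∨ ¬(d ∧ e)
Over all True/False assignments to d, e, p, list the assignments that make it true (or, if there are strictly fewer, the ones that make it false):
is false only for:
  d=True, e=True, p=False;
  d=True, e=True, p=True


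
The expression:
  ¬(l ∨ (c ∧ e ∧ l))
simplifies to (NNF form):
¬l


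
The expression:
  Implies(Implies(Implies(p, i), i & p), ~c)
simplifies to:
~c | ~p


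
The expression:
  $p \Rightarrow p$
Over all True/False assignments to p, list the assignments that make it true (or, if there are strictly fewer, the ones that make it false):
is always true.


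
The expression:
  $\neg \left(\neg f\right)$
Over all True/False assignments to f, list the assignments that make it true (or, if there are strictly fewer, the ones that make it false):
is true only for:
  f=True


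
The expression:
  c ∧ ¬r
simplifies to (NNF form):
c ∧ ¬r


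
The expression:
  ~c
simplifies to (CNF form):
~c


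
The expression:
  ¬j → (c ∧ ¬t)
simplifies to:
j ∨ (c ∧ ¬t)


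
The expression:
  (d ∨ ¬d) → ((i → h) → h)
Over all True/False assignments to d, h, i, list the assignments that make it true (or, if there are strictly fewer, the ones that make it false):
is false only for:
  d=False, h=False, i=False;
  d=True, h=False, i=False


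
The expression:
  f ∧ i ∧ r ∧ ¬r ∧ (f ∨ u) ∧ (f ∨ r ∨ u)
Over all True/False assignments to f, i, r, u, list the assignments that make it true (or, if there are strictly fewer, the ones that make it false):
is never true.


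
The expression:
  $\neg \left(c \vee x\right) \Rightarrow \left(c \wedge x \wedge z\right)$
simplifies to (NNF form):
$c \vee x$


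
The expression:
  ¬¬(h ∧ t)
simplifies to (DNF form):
h ∧ t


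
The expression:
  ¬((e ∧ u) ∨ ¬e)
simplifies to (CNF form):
e ∧ ¬u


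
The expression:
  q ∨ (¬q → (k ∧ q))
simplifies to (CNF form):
q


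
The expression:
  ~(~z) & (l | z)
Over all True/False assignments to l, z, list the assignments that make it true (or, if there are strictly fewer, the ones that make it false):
is true only for:
  l=False, z=True;
  l=True, z=True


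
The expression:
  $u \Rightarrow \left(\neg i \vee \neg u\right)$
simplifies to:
$\neg i \vee \neg u$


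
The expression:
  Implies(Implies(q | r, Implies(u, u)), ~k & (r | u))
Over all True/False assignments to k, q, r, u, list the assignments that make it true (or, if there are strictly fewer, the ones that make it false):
is true only for:
  k=False, q=False, r=False, u=True;
  k=False, q=False, r=True, u=False;
  k=False, q=False, r=True, u=True;
  k=False, q=True, r=False, u=True;
  k=False, q=True, r=True, u=False;
  k=False, q=True, r=True, u=True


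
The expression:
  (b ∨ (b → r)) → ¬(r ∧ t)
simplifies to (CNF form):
¬r ∨ ¬t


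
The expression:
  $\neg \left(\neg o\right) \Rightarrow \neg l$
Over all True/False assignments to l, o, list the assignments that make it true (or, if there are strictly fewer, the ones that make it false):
is false only for:
  l=True, o=True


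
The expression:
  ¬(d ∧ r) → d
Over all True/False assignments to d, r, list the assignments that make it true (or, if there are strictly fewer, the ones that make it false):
is true only for:
  d=True, r=False;
  d=True, r=True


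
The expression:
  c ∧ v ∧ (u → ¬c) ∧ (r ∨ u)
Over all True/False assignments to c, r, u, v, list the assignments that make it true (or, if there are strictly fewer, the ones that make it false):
is true only for:
  c=True, r=True, u=False, v=True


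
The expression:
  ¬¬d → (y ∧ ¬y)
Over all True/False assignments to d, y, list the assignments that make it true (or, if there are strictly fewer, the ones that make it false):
is true only for:
  d=False, y=False;
  d=False, y=True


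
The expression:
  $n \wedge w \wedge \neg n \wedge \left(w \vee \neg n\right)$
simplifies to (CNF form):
$\text{False}$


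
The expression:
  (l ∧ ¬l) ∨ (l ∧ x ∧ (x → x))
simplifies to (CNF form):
l ∧ x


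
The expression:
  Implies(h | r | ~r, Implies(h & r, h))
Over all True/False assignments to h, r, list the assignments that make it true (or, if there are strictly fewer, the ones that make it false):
is always true.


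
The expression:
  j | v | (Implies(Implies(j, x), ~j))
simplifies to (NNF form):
True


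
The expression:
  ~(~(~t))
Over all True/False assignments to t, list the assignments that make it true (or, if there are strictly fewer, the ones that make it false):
is true only for:
  t=False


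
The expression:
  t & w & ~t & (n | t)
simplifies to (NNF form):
False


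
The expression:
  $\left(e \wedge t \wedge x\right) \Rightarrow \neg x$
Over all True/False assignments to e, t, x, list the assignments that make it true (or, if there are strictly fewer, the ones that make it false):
is false only for:
  e=True, t=True, x=True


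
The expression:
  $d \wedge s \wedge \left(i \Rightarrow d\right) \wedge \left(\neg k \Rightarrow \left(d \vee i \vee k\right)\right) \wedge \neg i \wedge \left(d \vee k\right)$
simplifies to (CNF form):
$d \wedge s \wedge \neg i$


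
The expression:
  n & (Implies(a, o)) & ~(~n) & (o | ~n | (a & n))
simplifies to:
n & o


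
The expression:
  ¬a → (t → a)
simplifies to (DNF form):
a ∨ ¬t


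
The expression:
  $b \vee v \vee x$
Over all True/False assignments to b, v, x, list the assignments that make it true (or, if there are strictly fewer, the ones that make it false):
is false only for:
  b=False, v=False, x=False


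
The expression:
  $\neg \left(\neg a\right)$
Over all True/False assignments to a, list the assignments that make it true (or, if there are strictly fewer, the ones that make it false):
is true only for:
  a=True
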